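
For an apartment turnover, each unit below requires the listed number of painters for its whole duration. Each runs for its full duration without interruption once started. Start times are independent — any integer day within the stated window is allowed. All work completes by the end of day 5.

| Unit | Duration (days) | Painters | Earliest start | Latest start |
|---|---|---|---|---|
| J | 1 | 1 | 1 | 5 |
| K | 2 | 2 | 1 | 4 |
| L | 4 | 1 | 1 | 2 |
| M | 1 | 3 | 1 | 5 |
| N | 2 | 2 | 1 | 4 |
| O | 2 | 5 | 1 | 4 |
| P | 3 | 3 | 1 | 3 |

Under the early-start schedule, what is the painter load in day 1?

17

At early start, day 1 has: J, K, L, M, N, O, P.
Demand: 1 + 2 + 1 + 3 + 2 + 5 + 3 = 17.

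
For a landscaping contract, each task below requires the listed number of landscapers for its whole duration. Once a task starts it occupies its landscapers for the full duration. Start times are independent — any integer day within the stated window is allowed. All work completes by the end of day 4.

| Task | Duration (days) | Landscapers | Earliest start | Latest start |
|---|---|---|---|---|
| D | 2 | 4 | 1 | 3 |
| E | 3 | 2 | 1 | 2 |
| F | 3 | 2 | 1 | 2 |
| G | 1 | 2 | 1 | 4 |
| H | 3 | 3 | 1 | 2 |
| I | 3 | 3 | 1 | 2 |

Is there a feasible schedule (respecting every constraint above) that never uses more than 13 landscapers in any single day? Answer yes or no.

The minimum achievable peak is 14; 13 < 14, so no feasible schedule stays within the cap.

no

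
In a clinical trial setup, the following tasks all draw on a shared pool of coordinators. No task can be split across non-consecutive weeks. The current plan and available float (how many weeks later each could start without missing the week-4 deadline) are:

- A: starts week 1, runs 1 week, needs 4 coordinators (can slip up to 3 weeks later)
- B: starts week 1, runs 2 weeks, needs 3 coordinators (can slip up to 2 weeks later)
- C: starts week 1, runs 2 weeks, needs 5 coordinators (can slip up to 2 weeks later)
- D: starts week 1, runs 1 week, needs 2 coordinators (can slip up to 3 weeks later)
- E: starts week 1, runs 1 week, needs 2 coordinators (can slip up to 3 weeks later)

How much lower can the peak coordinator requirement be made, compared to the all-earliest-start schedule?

Early-start peak: w1:16  w2:8  w3:0  w4:0 ⇒ 16.
Leveled (A@1, B@1, C@3, D@2, E@2): w1:7  w2:7  w3:5  w4:5 ⇒ 7.
Reduction 16 − 7 = 9.

9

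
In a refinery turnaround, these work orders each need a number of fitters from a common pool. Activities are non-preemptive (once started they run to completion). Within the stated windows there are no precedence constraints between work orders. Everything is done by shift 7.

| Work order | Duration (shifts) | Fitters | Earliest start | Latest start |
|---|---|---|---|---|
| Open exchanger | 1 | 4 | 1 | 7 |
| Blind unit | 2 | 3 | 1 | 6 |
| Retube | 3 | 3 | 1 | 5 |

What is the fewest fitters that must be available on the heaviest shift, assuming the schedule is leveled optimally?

Early-start (Open exchanger@1, Blind unit@1, Retube@1) gives peak 10: s1:10  s2:6  s3:3  s4:0  s5:0  s6:0  s7:0.
Shift Blind unit→2, Retube→4.
Schedule Open exchanger@1, Blind unit@2, Retube@4: s1:4  s2:3  s3:3  s4:3  s5:3  s6:3  s7:0 — peak 4.

4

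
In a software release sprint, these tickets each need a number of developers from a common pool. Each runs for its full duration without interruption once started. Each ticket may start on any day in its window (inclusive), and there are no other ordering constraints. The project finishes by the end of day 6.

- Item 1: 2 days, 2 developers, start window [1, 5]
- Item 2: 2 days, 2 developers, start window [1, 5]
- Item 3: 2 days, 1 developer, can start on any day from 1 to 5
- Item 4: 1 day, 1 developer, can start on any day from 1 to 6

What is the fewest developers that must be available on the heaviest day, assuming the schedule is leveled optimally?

2

Early-start (Item 1@1, Item 2@1, Item 3@1, Item 4@1) gives peak 6: d1:6  d2:5  d3:0  d4:0  d5:0  d6:0.
Shift Item 2→3, Item 3→5, Item 4→5.
Schedule Item 1@1, Item 2@3, Item 3@5, Item 4@5: d1:2  d2:2  d3:2  d4:2  d5:2  d6:1 — peak 2.
Total developer-days = 11 over 6 days ⇒ peak ≥ ⌈11/6⌉ = 2, so 2 is optimal.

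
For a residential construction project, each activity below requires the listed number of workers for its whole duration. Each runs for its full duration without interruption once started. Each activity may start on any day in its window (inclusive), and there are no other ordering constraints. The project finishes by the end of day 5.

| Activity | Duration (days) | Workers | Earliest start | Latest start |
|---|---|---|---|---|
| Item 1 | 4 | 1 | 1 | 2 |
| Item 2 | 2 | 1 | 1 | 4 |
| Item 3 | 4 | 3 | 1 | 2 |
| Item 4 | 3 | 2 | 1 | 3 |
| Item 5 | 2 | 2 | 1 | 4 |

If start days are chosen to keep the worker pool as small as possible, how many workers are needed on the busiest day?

7

Early-start (Item 1@1, Item 2@1, Item 3@1, Item 4@1, Item 5@1) gives peak 9: d1:9  d2:9  d3:6  d4:4  d5:0.
Shift Item 5→4.
Schedule Item 1@1, Item 2@1, Item 3@1, Item 4@1, Item 5@4: d1:7  d2:7  d3:6  d4:6  d5:2 — peak 7.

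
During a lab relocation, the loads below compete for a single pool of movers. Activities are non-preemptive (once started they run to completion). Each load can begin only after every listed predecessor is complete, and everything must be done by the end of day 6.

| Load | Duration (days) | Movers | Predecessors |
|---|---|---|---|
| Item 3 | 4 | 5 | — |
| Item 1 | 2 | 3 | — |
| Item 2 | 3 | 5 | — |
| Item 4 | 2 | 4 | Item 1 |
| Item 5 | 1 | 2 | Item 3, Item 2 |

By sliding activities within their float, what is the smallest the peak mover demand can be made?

Early-start (Item 3@1, Item 1@1, Item 2@1, Item 4@3, Item 5@5) gives peak 14: d1:13  d2:13  d3:14  d4:9  d5:2  d6:0.
Shift Item 2→3, Item 4→5, Item 5→6.
Schedule Item 3@1, Item 1@1, Item 2@3, Item 4@5, Item 5@6: d1:8  d2:8  d3:10  d4:10  d5:9  d6:6 — peak 10.

10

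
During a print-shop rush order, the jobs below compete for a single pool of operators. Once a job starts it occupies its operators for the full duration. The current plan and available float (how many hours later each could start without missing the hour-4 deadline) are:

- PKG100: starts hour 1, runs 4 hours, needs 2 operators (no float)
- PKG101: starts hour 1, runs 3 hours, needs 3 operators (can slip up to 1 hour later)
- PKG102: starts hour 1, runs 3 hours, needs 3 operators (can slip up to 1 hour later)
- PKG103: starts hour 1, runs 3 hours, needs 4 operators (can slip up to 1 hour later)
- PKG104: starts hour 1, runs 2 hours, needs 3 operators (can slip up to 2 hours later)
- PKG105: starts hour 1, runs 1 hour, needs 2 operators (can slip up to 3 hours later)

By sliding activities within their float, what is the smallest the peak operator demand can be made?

Early-start (PKG100@1, PKG101@1, PKG102@1, PKG103@1, PKG104@1, PKG105@1) gives peak 17: h1:17  h2:15  h3:12  h4:2.
Shift PKG105→3.
Schedule PKG100@1, PKG101@1, PKG102@1, PKG103@1, PKG104@1, PKG105@3: h1:15  h2:15  h3:14  h4:2 — peak 15.

15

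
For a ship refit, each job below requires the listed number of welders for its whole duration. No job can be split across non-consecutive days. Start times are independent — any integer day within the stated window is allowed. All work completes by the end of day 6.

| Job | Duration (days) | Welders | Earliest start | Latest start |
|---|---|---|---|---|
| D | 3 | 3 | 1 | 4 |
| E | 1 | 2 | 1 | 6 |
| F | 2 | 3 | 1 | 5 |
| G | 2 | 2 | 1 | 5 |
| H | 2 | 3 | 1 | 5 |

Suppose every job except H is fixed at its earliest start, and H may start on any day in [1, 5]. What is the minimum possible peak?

10

H@1: d1:13  d2:11  d3:3  d4:0  d5:0  d6:0 → peak 13
H@2: d1:10  d2:11  d3:6  d4:0  d5:0  d6:0 → peak 11
H@3: d1:10  d2:8  d3:6  d4:3  d5:0  d6:0 → peak 10
H@4: d1:10  d2:8  d3:3  d4:3  d5:3  d6:0 → peak 10
H@5: d1:10  d2:8  d3:3  d4:0  d5:3  d6:3 → peak 10
Best is H@3, peak 10.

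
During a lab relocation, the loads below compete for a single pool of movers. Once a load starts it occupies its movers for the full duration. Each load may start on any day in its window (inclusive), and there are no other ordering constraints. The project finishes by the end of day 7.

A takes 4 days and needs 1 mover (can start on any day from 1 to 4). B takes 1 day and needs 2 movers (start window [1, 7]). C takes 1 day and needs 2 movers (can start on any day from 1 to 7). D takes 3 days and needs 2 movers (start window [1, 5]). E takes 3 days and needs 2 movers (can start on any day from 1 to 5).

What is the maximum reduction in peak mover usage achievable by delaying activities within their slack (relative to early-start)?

5

Early-start peak: d1:9  d2:5  d3:5  d4:1  d5:0  d6:0  d7:0 ⇒ 9.
Leveled (A@1, B@1, C@2, D@3, E@5): d1:3  d2:3  d3:3  d4:3  d5:4  d6:2  d7:2 ⇒ 4.
Reduction 9 − 4 = 5.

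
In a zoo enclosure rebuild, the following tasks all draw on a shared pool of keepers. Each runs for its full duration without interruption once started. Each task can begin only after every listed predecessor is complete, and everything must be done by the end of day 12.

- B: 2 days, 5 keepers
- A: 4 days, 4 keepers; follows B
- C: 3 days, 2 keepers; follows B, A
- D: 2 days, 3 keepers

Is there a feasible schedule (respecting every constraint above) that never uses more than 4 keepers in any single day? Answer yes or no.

no

The minimum achievable peak is 5; 4 < 5, so no feasible schedule stays within the cap.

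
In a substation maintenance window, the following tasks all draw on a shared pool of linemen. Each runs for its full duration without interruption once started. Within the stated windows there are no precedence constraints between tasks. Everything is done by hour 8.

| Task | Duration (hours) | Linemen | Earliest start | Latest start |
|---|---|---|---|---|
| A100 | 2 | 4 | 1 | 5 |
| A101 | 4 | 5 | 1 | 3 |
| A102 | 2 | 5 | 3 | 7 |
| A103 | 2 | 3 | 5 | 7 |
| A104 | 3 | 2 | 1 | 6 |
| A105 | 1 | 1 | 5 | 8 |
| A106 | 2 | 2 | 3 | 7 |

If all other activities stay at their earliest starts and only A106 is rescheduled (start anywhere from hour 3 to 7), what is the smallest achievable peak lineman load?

12

A106@3: h1:11  h2:11  h3:14  h4:12  h5:4  h6:3  h7:0  h8:0 → peak 14
A106@4: h1:11  h2:11  h3:12  h4:12  h5:6  h6:3  h7:0  h8:0 → peak 12
A106@5: h1:11  h2:11  h3:12  h4:10  h5:6  h6:5  h7:0  h8:0 → peak 12
A106@6: h1:11  h2:11  h3:12  h4:10  h5:4  h6:5  h7:2  h8:0 → peak 12
A106@7: h1:11  h2:11  h3:12  h4:10  h5:4  h6:3  h7:2  h8:2 → peak 12
Best is A106@4, peak 12.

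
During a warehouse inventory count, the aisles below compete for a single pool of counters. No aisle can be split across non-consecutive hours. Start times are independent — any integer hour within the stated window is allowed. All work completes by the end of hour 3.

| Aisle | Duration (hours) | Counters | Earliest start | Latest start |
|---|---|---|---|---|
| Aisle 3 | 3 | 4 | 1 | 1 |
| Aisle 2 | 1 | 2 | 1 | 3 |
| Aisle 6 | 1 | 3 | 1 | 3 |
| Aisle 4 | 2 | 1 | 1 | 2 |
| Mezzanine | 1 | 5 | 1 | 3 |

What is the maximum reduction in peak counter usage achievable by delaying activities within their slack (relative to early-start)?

6

Early-start peak: h1:15  h2:5  h3:4 ⇒ 15.
Leveled (Aisle 3@1, Aisle 2@1, Aisle 6@2, Aisle 4@1, Mezzanine@3): h1:7  h2:8  h3:9 ⇒ 9.
Reduction 15 − 9 = 6.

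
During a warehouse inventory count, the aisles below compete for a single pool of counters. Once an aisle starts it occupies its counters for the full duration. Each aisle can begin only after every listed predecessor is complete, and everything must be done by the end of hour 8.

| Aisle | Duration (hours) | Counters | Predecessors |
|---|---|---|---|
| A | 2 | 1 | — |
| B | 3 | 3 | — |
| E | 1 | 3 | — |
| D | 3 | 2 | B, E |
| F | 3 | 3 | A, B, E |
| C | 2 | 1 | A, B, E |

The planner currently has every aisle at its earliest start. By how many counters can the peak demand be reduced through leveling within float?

1

Early-start peak: h1:7  h2:4  h3:3  h4:6  h5:6  h6:5  h7:0  h8:0 ⇒ 7.
Leveled (A@1, B@1, E@3, D@4, F@4, C@4): h1:4  h2:4  h3:6  h4:6  h5:6  h6:5  h7:0  h8:0 ⇒ 6.
Reduction 7 − 6 = 1.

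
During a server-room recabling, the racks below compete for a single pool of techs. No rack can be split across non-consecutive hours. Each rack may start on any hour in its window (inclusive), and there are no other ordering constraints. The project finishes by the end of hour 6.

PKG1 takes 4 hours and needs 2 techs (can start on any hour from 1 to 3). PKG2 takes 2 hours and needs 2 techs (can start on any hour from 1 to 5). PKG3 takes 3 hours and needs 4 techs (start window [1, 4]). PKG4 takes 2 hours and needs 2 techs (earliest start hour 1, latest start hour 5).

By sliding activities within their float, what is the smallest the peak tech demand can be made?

6

Early-start (PKG1@1, PKG2@1, PKG3@1, PKG4@1) gives peak 10: h1:10  h2:10  h3:6  h4:2  h5:0  h6:0.
Shift PKG3→3.
Schedule PKG1@1, PKG2@1, PKG3@3, PKG4@1: h1:6  h2:6  h3:6  h4:6  h5:4  h6:0 — peak 6.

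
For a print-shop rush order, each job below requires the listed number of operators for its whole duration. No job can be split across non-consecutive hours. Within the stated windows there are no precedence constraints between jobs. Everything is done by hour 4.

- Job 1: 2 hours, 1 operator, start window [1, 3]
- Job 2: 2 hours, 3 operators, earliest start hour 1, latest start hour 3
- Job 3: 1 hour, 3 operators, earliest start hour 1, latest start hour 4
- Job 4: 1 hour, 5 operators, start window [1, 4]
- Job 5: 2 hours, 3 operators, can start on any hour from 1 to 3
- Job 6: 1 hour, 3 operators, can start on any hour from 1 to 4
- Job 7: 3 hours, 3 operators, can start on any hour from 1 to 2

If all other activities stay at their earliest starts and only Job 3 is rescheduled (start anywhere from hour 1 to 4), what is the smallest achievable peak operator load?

18

Job 3@1: h1:21  h2:10  h3:3  h4:0 → peak 21
Job 3@2: h1:18  h2:13  h3:3  h4:0 → peak 18
Job 3@3: h1:18  h2:10  h3:6  h4:0 → peak 18
Job 3@4: h1:18  h2:10  h3:3  h4:3 → peak 18
Best is Job 3@2, peak 18.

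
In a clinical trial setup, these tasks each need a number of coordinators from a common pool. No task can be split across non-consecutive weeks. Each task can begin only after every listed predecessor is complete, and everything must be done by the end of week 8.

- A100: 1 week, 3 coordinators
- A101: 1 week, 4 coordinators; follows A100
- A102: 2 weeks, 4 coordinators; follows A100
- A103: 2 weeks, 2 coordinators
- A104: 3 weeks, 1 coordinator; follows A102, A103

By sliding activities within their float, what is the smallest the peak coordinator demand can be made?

Early-start (A100@1, A101@2, A102@2, A103@1, A104@4) gives peak 10: w1:5  w2:10  w3:4  w4:1  w5:1  w6:1  w7:0  w8:0.
Shift A101→3, A102→4, A104→6.
Schedule A100@1, A101@3, A102@4, A103@1, A104@6: w1:5  w2:2  w3:4  w4:4  w5:4  w6:1  w7:1  w8:1 — peak 5.

5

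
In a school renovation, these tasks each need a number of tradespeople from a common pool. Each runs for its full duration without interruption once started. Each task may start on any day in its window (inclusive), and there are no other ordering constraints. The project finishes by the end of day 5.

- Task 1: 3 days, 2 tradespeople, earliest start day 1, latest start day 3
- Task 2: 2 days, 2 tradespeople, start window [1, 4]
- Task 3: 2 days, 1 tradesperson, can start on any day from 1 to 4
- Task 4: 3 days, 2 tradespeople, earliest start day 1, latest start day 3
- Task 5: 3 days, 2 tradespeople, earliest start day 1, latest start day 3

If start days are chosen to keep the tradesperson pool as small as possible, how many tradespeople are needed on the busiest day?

6

Early-start (Task 1@1, Task 2@1, Task 3@1, Task 4@1, Task 5@1) gives peak 9: d1:9  d2:9  d3:6  d4:0  d5:0.
Shift Task 4→3, Task 5→3.
Schedule Task 1@1, Task 2@1, Task 3@1, Task 4@3, Task 5@3: d1:5  d2:5  d3:6  d4:4  d5:4 — peak 6.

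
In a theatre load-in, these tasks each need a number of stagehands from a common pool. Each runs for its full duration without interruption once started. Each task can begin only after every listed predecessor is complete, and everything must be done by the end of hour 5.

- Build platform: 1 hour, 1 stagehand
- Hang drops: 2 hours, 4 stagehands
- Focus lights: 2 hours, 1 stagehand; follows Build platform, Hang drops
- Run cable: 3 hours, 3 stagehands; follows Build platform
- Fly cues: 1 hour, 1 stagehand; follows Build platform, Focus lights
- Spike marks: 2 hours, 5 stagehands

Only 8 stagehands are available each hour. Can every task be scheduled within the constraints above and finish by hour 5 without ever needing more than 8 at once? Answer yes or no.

The minimum achievable peak is 9; 8 < 9, so no feasible schedule stays within the cap.

no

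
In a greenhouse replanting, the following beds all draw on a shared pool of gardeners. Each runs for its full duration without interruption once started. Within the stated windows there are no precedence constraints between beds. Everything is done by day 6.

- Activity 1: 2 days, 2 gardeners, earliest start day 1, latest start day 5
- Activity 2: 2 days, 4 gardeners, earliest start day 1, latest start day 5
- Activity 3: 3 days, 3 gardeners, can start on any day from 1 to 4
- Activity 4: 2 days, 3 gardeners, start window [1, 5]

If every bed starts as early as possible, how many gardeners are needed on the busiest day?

Early-start schedule: Activity 1@1, Activity 2@1, Activity 3@1, Activity 4@1.
Load per day: day 1: 12, day 2: 12, day 3: 3, day 4: 0, day 5: 0, day 6: 0.
Peak is 12.

12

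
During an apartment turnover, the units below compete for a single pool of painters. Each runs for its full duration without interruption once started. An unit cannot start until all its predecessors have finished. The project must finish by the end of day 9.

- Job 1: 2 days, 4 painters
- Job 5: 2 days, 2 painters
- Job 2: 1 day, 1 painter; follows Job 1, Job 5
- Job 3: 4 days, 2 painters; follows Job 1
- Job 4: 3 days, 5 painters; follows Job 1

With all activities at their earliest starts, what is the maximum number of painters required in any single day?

Early-start schedule: Job 1@1, Job 5@1, Job 2@3, Job 3@3, Job 4@3.
Load per day: day 1: 6, day 2: 6, day 3: 8, day 4: 7, day 5: 7, day 6: 2, day 7: 0, day 8: 0, day 9: 0.
Peak is 8.

8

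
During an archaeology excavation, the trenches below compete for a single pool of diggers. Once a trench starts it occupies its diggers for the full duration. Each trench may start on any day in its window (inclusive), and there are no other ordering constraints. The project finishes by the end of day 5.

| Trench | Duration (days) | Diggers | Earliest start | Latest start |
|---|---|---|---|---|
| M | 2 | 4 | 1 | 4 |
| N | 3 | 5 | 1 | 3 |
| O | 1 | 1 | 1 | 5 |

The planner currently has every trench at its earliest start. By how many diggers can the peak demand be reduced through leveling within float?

5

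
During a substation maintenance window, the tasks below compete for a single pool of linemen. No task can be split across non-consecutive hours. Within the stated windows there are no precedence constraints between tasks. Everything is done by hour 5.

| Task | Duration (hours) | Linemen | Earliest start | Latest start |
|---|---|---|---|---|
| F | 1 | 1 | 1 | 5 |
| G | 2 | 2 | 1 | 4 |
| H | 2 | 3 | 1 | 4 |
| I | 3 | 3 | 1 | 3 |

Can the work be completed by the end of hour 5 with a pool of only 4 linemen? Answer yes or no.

The minimum achievable peak is 5; 4 < 5, so no feasible schedule stays within the cap.

no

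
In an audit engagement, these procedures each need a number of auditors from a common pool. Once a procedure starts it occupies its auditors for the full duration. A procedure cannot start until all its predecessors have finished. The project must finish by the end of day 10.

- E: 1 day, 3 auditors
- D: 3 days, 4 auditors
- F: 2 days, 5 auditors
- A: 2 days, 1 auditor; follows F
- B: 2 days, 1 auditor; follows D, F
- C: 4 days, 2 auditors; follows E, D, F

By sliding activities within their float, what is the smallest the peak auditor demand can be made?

Early-start (E@1, D@1, F@1, A@3, B@4, C@4) gives peak 12: d1:12  d2:9  d3:5  d4:4  d5:3  d6:2  d7:2  d8:0  d9:0  d10:0.
Shift D→2, F→5, A→7, B→7, C→7.
Schedule E@1, D@2, F@5, A@7, B@7, C@7: d1:3  d2:4  d3:4  d4:4  d5:5  d6:5  d7:4  d8:4  d9:2  d10:2 — peak 5.

5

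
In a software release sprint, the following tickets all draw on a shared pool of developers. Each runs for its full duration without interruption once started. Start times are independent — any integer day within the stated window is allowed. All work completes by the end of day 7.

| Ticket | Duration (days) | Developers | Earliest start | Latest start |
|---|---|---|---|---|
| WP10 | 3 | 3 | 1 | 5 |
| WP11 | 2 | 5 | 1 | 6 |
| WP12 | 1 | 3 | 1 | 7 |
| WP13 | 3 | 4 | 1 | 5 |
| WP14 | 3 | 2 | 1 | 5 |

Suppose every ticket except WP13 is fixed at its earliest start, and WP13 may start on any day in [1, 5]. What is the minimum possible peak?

WP13@1: d1:17  d2:14  d3:9  d4:0  d5:0  d6:0  d7:0 → peak 17
WP13@2: d1:13  d2:14  d3:9  d4:4  d5:0  d6:0  d7:0 → peak 14
WP13@3: d1:13  d2:10  d3:9  d4:4  d5:4  d6:0  d7:0 → peak 13
WP13@4: d1:13  d2:10  d3:5  d4:4  d5:4  d6:4  d7:0 → peak 13
WP13@5: d1:13  d2:10  d3:5  d4:0  d5:4  d6:4  d7:4 → peak 13
Best is WP13@3, peak 13.

13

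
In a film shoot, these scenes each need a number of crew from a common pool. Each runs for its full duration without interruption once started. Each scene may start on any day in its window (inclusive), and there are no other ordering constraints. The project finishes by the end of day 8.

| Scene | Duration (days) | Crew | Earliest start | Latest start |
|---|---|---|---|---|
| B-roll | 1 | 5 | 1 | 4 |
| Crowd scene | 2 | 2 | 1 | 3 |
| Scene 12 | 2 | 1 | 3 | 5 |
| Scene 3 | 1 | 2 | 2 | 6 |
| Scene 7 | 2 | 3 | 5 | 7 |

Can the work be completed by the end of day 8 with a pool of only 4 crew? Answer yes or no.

no

The minimum achievable peak is 5; 4 < 5, so no feasible schedule stays within the cap.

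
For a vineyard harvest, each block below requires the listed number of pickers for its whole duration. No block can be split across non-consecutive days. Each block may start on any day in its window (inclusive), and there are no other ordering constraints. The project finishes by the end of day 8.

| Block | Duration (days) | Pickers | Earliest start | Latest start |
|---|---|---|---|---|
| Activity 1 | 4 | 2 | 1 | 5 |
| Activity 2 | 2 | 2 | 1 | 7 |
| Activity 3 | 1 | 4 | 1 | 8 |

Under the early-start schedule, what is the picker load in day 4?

At early start, day 4 has: Activity 1.
Demand: 2 = 2.

2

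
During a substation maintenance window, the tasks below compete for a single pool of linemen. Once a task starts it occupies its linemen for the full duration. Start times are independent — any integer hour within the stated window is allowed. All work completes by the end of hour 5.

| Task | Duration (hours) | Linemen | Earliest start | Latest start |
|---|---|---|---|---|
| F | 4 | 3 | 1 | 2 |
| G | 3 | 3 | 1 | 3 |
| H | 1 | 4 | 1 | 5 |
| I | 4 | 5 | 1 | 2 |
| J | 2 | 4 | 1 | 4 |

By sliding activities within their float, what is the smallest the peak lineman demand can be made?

12

Early-start (F@1, G@1, H@1, I@1, J@1) gives peak 19: h1:19  h2:15  h3:11  h4:8  h5:0.
Shift I→2, J→4.
Schedule F@1, G@1, H@1, I@2, J@4: h1:10  h2:11  h3:11  h4:12  h5:9 — peak 12.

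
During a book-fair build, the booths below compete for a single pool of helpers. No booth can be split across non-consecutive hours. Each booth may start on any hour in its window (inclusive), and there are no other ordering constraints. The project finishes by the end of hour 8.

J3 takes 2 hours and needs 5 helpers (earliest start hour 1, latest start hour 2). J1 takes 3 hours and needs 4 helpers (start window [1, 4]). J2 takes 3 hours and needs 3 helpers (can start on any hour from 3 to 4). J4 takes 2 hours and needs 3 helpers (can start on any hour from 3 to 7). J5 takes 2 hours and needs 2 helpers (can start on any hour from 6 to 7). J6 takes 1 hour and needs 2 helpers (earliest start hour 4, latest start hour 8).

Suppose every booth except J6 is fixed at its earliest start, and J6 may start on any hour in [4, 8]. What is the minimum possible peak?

J6@4: h1:9  h2:9  h3:10  h4:8  h5:3  h6:2  h7:2  h8:0 → peak 10
J6@5: h1:9  h2:9  h3:10  h4:6  h5:5  h6:2  h7:2  h8:0 → peak 10
J6@6: h1:9  h2:9  h3:10  h4:6  h5:3  h6:4  h7:2  h8:0 → peak 10
J6@7: h1:9  h2:9  h3:10  h4:6  h5:3  h6:2  h7:4  h8:0 → peak 10
J6@8: h1:9  h2:9  h3:10  h4:6  h5:3  h6:2  h7:2  h8:2 → peak 10
Best is J6@4, peak 10.

10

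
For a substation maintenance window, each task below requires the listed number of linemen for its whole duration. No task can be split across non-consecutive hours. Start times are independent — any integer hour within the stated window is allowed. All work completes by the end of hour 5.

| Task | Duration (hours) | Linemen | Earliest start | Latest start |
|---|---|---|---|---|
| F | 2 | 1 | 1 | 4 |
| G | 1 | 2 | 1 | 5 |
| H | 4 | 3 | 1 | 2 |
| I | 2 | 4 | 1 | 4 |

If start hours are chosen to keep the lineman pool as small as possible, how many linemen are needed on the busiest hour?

Early-start (F@1, G@1, H@1, I@1) gives peak 10: h1:10  h2:8  h3:3  h4:3  h5:0.
Shift I→3.
Schedule F@1, G@1, H@1, I@3: h1:6  h2:4  h3:7  h4:7  h5:0 — peak 7.

7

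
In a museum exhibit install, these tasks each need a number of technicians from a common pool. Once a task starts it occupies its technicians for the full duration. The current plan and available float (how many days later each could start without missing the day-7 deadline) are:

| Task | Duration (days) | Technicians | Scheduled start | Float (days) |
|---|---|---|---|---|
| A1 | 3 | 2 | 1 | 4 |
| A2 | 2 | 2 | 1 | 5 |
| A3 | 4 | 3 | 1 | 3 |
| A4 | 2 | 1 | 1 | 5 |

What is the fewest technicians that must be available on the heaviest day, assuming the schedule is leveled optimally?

Early-start (A1@1, A2@1, A3@1, A4@1) gives peak 8: d1:8  d2:8  d3:5  d4:3  d5:0  d6:0  d7:0.
Shift A3→4, A4→3.
Schedule A1@1, A2@1, A3@4, A4@3: d1:4  d2:4  d3:3  d4:4  d5:3  d6:3  d7:3 — peak 4.
Total technician-days = 24 over 7 days ⇒ peak ≥ ⌈24/7⌉ = 4, so 4 is optimal.

4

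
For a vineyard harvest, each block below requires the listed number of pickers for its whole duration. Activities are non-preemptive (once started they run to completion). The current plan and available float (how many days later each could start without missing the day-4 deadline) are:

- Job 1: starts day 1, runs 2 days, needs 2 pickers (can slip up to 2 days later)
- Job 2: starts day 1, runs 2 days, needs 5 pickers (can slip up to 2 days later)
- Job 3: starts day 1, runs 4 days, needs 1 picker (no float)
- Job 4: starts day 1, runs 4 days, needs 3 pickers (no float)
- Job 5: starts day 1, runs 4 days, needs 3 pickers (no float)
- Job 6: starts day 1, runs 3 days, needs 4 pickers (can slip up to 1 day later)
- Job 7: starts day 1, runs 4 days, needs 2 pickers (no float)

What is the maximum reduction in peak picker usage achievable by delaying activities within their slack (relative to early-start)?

Early-start peak: d1:20  d2:20  d3:13  d4:9 ⇒ 20.
Leveled (Job 1@1, Job 2@3, Job 3@1, Job 4@1, Job 5@1, Job 6@1, Job 7@1): d1:15  d2:15  d3:18  d4:14 ⇒ 18.
Reduction 20 − 18 = 2.

2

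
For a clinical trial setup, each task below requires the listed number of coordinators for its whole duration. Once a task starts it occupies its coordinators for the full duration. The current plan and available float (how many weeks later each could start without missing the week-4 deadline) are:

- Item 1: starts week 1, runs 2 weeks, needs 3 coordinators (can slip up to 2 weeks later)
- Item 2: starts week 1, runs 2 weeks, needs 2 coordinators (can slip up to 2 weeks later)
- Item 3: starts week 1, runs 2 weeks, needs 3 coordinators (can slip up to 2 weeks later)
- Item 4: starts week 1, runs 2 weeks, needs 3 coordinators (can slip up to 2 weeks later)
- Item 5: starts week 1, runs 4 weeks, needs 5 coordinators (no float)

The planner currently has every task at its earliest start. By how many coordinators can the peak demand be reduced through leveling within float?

Early-start peak: w1:16  w2:16  w3:5  w4:5 ⇒ 16.
Leveled (Item 1@1, Item 2@1, Item 3@3, Item 4@3, Item 5@1): w1:10  w2:10  w3:11  w4:11 ⇒ 11.
Reduction 16 − 11 = 5.

5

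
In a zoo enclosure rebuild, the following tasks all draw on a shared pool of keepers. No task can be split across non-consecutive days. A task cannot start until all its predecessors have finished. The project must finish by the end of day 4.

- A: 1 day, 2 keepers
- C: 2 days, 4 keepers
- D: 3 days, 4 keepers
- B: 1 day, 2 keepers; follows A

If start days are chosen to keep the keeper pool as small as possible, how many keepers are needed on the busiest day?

8

Early-start (A@1, C@1, D@1, B@2) gives peak 10: d1:10  d2:10  d3:4  d4:0.
Shift D→2, B→3.
Schedule A@1, C@1, D@2, B@3: d1:6  d2:8  d3:6  d4:4 — peak 8.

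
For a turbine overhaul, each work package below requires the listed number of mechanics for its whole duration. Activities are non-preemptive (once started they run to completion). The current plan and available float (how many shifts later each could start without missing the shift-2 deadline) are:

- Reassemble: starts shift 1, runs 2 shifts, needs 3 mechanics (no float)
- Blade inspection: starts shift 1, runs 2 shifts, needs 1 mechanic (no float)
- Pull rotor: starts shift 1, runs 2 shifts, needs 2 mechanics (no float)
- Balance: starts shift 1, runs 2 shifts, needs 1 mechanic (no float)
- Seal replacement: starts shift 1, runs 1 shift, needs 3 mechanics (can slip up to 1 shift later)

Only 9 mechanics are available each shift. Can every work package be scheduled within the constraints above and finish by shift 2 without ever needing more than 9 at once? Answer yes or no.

no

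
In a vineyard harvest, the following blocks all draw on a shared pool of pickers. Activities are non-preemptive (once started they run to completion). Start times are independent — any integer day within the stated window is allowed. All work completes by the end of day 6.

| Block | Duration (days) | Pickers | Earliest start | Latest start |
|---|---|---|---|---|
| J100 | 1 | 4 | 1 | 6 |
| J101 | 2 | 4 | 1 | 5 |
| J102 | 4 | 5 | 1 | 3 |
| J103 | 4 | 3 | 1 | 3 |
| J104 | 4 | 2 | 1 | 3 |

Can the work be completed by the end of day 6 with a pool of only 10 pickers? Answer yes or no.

yes

Schedule J100@1, J101@1, J102@2, J103@3, J104@3: d1:8  d2:9  d3:10  d4:10  d5:10  d6:5 — peak 10 ≤ 10.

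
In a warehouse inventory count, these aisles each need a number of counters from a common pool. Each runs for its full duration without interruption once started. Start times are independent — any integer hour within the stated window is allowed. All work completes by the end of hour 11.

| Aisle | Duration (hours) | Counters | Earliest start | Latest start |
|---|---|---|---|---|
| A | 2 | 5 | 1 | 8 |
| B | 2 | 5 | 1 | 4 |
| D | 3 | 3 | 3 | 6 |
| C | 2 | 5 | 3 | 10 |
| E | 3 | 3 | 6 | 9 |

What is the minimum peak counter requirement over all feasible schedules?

Early-start (A@1, B@1, D@3, C@3, E@6) gives peak 10: h1:10  h2:10  h3:8  h4:8  h5:3  h6:3  h7:3  h8:3  h9:0  h10:0  h11:0.
Shift B→3, D→5, C→9.
Schedule A@1, B@3, D@5, C@9, E@6: h1:5  h2:5  h3:5  h4:5  h5:3  h6:6  h7:6  h8:3  h9:5  h10:5  h11:0 — peak 6.

6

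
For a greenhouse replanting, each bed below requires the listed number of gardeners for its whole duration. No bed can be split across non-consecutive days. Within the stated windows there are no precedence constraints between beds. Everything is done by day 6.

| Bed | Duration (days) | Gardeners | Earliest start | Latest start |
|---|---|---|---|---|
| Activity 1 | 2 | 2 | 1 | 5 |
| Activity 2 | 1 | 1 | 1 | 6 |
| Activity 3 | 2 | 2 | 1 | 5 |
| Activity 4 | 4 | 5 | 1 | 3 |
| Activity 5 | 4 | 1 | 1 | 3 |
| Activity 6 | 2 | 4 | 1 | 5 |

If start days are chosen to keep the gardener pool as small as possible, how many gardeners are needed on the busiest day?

Early-start (Activity 1@1, Activity 2@1, Activity 3@1, Activity 4@1, Activity 5@1, Activity 6@1) gives peak 15: d1:15  d2:14  d3:6  d4:6  d5:0  d6:0.
Shift Activity 2→3, Activity 3→5, Activity 5→3, Activity 6→5.
Schedule Activity 1@1, Activity 2@3, Activity 3@5, Activity 4@1, Activity 5@3, Activity 6@5: d1:7  d2:7  d3:7  d4:6  d5:7  d6:7 — peak 7.
Total gardener-days = 41 over 6 days ⇒ peak ≥ ⌈41/6⌉ = 7, so 7 is optimal.

7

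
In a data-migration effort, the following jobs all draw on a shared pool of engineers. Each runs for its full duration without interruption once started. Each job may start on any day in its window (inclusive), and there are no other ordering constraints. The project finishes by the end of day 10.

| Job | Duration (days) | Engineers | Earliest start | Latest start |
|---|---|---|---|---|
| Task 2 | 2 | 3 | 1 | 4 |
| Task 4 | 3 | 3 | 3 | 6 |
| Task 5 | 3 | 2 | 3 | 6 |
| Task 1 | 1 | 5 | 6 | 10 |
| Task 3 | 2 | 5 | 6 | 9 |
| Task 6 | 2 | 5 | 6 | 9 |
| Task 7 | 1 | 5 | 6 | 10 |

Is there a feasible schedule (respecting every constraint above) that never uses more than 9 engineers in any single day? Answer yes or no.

no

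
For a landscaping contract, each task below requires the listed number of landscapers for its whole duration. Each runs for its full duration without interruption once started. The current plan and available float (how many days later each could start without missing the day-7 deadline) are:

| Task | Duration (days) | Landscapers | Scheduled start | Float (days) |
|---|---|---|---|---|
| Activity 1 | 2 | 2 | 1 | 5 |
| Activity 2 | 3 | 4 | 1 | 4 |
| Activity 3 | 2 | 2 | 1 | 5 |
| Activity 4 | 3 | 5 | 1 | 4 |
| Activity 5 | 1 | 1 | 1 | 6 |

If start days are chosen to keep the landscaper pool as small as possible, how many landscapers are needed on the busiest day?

Early-start (Activity 1@1, Activity 2@1, Activity 3@1, Activity 4@1, Activity 5@1) gives peak 14: d1:14  d2:13  d3:9  d4:0  d5:0  d6:0  d7:0.
Shift Activity 3→3, Activity 4→5, Activity 5→4.
Schedule Activity 1@1, Activity 2@1, Activity 3@3, Activity 4@5, Activity 5@4: d1:6  d2:6  d3:6  d4:3  d5:5  d6:5  d7:5 — peak 6.
Total landscaper-days = 36 over 7 days ⇒ peak ≥ ⌈36/7⌉ = 6, so 6 is optimal.

6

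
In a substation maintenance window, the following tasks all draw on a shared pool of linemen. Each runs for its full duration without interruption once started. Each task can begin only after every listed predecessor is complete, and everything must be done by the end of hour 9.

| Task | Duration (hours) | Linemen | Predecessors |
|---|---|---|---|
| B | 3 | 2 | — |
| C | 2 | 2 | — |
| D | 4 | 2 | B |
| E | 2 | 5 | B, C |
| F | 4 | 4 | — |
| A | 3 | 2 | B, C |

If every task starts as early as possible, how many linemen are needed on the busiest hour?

13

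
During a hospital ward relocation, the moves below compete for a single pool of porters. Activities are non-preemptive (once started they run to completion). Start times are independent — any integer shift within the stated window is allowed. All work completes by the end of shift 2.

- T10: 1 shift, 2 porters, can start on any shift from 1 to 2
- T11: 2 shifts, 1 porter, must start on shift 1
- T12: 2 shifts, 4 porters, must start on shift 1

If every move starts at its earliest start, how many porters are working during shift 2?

At early start, shift 2 has: T11, T12.
Demand: 1 + 4 = 5.

5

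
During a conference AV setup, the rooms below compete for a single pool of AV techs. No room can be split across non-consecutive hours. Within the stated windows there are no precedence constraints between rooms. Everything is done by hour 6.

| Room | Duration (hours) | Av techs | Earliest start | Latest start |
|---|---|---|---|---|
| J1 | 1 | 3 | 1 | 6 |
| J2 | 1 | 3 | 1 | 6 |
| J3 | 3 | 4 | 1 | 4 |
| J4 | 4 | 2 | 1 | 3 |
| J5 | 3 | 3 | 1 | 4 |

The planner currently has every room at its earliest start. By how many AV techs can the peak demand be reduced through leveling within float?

9

Early-start peak: h1:15  h2:9  h3:9  h4:2  h5:0  h6:0 ⇒ 15.
Leveled (J1@1, J2@2, J3@4, J4@3, J5@1): h1:6  h2:6  h3:5  h4:6  h5:6  h6:6 ⇒ 6.
Reduction 15 − 6 = 9.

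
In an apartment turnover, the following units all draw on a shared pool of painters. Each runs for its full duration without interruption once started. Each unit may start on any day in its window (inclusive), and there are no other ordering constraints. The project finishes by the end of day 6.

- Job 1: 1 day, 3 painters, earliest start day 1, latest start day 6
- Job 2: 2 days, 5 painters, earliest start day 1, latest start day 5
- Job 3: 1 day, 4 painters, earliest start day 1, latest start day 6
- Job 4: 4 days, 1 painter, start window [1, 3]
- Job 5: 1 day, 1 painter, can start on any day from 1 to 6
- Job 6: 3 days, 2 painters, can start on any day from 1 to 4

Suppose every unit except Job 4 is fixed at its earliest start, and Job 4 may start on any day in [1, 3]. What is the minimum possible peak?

15

Job 4@1: d1:16  d2:8  d3:3  d4:1  d5:0  d6:0 → peak 16
Job 4@2: d1:15  d2:8  d3:3  d4:1  d5:1  d6:0 → peak 15
Job 4@3: d1:15  d2:7  d3:3  d4:1  d5:1  d6:1 → peak 15
Best is Job 4@2, peak 15.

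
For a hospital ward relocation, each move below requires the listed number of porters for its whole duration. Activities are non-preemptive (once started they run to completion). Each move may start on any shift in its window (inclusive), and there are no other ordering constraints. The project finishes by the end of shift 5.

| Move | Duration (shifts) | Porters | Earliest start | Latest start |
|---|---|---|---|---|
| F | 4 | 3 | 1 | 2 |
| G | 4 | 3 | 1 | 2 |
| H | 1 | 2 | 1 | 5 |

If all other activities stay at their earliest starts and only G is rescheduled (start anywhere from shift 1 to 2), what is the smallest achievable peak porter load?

G@1: s1:8  s2:6  s3:6  s4:6  s5:0 → peak 8
G@2: s1:5  s2:6  s3:6  s4:6  s5:3 → peak 6
Best is G@2, peak 6.

6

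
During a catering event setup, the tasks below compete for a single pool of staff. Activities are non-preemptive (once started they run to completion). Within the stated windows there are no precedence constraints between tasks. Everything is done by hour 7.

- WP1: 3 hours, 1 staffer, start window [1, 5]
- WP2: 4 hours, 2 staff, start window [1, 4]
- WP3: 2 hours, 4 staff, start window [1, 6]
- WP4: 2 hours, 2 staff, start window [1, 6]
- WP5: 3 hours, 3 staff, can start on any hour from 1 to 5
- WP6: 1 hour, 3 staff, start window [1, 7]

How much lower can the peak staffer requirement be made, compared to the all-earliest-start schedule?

9

Early-start peak: h1:15  h2:12  h3:6  h4:2  h5:0  h6:0  h7:0 ⇒ 15.
Leveled (WP1@1, WP2@1, WP3@4, WP4@5, WP5@1, WP6@6): h1:6  h2:6  h3:6  h4:6  h5:6  h6:5  h7:0 ⇒ 6.
Reduction 15 − 6 = 9.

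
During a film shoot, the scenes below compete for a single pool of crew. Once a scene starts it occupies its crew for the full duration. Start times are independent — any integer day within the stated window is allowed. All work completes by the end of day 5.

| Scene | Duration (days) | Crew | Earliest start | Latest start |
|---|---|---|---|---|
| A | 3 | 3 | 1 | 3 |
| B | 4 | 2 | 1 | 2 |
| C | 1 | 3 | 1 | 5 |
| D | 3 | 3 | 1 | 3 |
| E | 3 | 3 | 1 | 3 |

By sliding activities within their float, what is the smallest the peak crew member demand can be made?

11

Early-start (A@1, B@1, C@1, D@1, E@1) gives peak 14: d1:14  d2:11  d3:11  d4:2  d5:0.
Shift E→2.
Schedule A@1, B@1, C@1, D@1, E@2: d1:11  d2:11  d3:11  d4:5  d5:0 — peak 11.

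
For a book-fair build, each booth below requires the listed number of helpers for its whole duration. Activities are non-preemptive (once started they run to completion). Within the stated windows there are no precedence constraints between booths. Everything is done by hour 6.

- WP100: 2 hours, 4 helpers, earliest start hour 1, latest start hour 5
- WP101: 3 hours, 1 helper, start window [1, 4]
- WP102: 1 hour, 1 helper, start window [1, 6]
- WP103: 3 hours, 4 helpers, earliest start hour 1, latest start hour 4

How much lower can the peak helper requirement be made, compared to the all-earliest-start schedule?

5

Early-start peak: h1:10  h2:9  h3:5  h4:0  h5:0  h6:0 ⇒ 10.
Leveled (WP100@1, WP101@1, WP102@3, WP103@4): h1:5  h2:5  h3:2  h4:4  h5:4  h6:4 ⇒ 5.
Reduction 10 − 5 = 5.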